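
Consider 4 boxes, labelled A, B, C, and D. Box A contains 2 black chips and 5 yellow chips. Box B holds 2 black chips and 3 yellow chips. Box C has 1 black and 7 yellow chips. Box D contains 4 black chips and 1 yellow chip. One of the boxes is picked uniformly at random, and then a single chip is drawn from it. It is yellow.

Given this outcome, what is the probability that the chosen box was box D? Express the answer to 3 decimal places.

The likelihood of this draw under each hypothesis: P(data | box A) = (5/7) = 0.71429; P(data | box B) = (3/5) = 0.6; P(data | box C) = (7/8) = 0.875; P(data | box D) = (1/5) = 0.2.
Weighting by the prior gives 1/4 · 0.71429 = 0.17857, 1/4 · 0.6 = 0.15, 1/4 · 0.875 = 0.21875, 1/4 · 0.2 = 0.05; these sum to 0.59732.
Hence P(box D | data) = (0.05) / (0.59732) = 0.083707.

0.084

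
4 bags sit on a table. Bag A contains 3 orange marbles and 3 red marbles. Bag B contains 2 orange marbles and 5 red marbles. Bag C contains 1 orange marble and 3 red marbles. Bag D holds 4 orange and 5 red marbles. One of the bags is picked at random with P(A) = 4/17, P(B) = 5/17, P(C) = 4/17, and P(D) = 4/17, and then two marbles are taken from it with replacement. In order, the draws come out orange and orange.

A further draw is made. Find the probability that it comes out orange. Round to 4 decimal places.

Compute the likelihood of the observed sequence for each case: P(data | bag A) = (3/6)(3/6) = 0.25; P(data | bag B) = (2/7)(2/7) = 0.081633; P(data | bag C) = (1/4)(1/4) = 0.0625; P(data | bag D) = (4/9)(4/9) = 0.19753.
The prior-weighted likelihoods are 4/17 · 0.25 = 0.058824, 5/17 · 0.081633 = 0.02401, 4/17 · 0.0625 = 0.014706, 4/17 · 0.19753 = 0.046478; with total 0.14402.
The posterior is then P(bag A | data) = 0.40845, P(bag B | data) = 0.16671, P(bag C | data) = 0.10211, P(bag D | data) = 0.32273.
Averaging over the posterior, P(orange next | data) = (1/2)(0.40845) + (2/7)(0.16671) + (1/4)(0.10211) + (4/9)(0.32273) = 0.42082.

0.4208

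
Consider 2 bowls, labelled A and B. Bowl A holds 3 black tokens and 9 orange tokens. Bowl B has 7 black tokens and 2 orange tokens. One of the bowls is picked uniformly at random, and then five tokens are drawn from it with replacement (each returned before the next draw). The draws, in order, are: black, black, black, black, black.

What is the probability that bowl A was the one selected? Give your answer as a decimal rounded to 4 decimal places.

0.0034

Compute the likelihood of the observed sequence for each case: P(data | bowl A) = (3/12)(3/12)(3/12)(3/12)(3/12) = 0.00097656; P(data | bowl B) = (7/9)(7/9)(7/9)(7/9)(7/9) = 0.28463.
Multiplying each by its prior: 1/2 · 0.00097656 = 0.00048828, 1/2 · 0.28463 = 0.14231; with total 0.1428.
By Bayes' rule, P(bowl A | data) = (0.00048828) / (0.1428) = 0.0034193.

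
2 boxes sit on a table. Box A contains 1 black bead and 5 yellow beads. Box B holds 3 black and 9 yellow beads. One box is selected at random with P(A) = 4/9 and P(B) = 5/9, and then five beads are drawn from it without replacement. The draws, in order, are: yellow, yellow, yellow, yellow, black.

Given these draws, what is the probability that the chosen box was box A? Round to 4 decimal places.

0.5828

Under each hypothesis, the probability of the observed sequence is: P(data | box A) = (5/6)(4/5)(3/4)(2/3)(1/2) = 0.16667; P(data | box B) = (9/12)(8/11)(7/10)(6/9)(3/8) = 0.095455.
Multiplying each by its prior: 4/9 · 0.16667 = 0.074074, 5/9 · 0.095455 = 0.05303; these sum to 0.1271.
Hence P(box A | data) = (0.074074) / (0.1271) = 0.58278.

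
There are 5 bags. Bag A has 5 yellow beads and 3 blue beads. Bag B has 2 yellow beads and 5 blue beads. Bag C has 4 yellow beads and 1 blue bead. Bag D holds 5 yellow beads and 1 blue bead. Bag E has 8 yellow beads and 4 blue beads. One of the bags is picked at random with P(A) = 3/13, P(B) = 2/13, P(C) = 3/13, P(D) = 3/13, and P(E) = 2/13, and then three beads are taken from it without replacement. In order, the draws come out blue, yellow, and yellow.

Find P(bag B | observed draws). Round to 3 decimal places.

0.046

Compute the likelihood of the observed sequence for each case: P(data | bag A) = (3/8)(5/7)(4/6) = 0.17857; P(data | bag B) = (5/7)(2/6)(1/5) = 0.047619; P(data | bag C) = (1/5)(4/4)(3/3) = 0.2; P(data | bag D) = (1/6)(5/5)(4/4) = 0.16667; P(data | bag E) = (4/12)(8/11)(7/10) = 0.1697.
Multiplying each by its prior: 3/13 · 0.17857 = 0.041209, 2/13 · 0.047619 = 0.007326, 3/13 · 0.2 = 0.046154, 3/13 · 0.16667 = 0.038462, 2/13 · 0.1697 = 0.026107; with total 0.15926.
By Bayes' rule, P(bag B | data) = (0.007326) / (0.15926) = 0.046001.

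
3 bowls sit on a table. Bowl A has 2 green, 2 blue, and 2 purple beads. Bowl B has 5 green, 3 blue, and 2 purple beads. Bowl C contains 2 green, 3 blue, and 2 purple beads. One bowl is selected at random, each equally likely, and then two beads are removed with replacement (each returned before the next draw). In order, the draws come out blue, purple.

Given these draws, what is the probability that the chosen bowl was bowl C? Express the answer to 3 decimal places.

0.417

For each hypothesis, P(data | H) works out to: P(data | bowl A) = (2/6)(2/6) = 0.11111; P(data | bowl B) = (3/10)(2/10) = 0.06; P(data | bowl C) = (3/7)(2/7) = 0.12245.
Multiplying each by its prior: 1/3 · 0.11111 = 0.037037, 1/3 · 0.06 = 0.02, 1/3 · 0.12245 = 0.040816; these sum to 0.097853.
So P(bowl C | data) = (0.040816) / (0.097853) = 0.41712.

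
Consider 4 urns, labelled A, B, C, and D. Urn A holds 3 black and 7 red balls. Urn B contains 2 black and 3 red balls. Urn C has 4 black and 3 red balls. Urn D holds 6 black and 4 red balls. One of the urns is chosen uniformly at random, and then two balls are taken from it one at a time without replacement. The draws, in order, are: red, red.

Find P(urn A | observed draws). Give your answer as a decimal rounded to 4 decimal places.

The likelihood of the observed sequence under each hypothesis: P(data | urn A) = (7/10)(6/9) = 7/15; P(data | urn B) = (3/5)(2/4) = 3/10; P(data | urn C) = (3/7)(2/6) = 1/7; P(data | urn D) = (4/10)(3/9) = 2/15.
Weighting by the prior gives 1/4 · 7/15 = 7/60, 1/4 · 3/10 = 3/40, 1/4 · 1/7 = 1/28, 1/4 · 2/15 = 1/30; these sum to 73/280.
Hence P(urn A | data) = (7/60) / (73/280) = 98/219.

0.4475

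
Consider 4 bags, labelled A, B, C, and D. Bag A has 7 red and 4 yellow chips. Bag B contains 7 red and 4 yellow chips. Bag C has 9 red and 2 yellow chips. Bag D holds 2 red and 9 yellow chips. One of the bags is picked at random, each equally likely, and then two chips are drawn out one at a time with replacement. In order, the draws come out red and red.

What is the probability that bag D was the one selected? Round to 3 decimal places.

Under each hypothesis, the probability of the observed sequence is: P(data | bag A) = (7/11)(7/11) = 49/121; P(data | bag B) = (7/11)(7/11) = 49/121; P(data | bag C) = (9/11)(9/11) = 81/121; P(data | bag D) = (2/11)(2/11) = 4/121.
The prior-weighted likelihoods are 1/4 · 49/121 = 49/484, 1/4 · 49/121 = 49/484, 1/4 · 81/121 = 81/484, 1/4 · 4/121 = 1/121; summing to 183/484.
Therefore the posterior P(bag D | data) = (1/121) / (183/484) = 4/183.

0.022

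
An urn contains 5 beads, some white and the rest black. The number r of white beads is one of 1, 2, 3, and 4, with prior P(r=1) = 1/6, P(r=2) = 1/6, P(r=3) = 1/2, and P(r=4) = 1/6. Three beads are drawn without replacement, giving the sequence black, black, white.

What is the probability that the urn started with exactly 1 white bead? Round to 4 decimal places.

0.2857

Compute the likelihood of the observed sequence for each case: P(data | r = 1) = (4/5)(3/4)(1/3) = 1/5; P(data | r = 2) = (3/5)(2/4)(2/3) = 1/5; P(data | r = 3) = (2/5)(1/4)(3/3) = 1/10; P(data | r = 4) = (1/5)(0/4) = 0.
The prior-weighted likelihoods are 1/6 · 1/5 = 1/30, 1/6 · 1/5 = 1/30, 1/2 · 1/10 = 1/20, 1/6 · 0 = 0; summing to 7/60.
Hence P(r = 1 | data) = (1/30) / (7/60) = 2/7.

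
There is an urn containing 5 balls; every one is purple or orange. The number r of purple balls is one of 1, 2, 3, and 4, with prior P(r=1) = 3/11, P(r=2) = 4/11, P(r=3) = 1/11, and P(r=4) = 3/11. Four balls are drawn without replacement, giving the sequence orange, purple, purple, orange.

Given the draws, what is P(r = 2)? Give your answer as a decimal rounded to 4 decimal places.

The likelihood of the observed sequence under each hypothesis: P(data | r = 1) = (4/5)(1/4)(0/3) = 0; P(data | r = 2) = (3/5)(2/4)(1/3)(2/2) = 1/10; P(data | r = 3) = (2/5)(3/4)(2/3)(1/2) = 1/10; P(data | r = 4) = (1/5)(4/4)(3/3)(0/2) = 0.
Multiplying each by its prior: 3/11 · 0 = 0, 4/11 · 1/10 = 2/55, 1/11 · 1/10 = 1/110, 3/11 · 0 = 0; with total 1/22.
Hence P(r = 2 | data) = (2/55) / (1/22) = 4/5.

0.8000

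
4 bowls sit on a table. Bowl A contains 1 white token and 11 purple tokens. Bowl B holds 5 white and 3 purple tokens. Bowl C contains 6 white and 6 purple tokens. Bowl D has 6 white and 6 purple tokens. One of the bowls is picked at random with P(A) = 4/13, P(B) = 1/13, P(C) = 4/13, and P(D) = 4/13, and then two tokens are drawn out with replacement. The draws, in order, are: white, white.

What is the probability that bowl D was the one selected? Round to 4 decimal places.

0.4135

Compute the likelihood of the observed sequence for each case: P(data | bowl A) = (1/12)(1/12) = 0.0069444; P(data | bowl B) = (5/8)(5/8) = 0.39062; P(data | bowl C) = (6/12)(6/12) = 0.25; P(data | bowl D) = (6/12)(6/12) = 0.25.
The prior-weighted likelihoods are 4/13 · 0.0069444 = 0.0021368, 1/13 · 0.39062 = 0.030048, 4/13 · 0.25 = 0.076923, 4/13 · 0.25 = 0.076923; with total 0.18603.
Hence P(bowl D | data) = (0.076923) / (0.18603) = 0.4135.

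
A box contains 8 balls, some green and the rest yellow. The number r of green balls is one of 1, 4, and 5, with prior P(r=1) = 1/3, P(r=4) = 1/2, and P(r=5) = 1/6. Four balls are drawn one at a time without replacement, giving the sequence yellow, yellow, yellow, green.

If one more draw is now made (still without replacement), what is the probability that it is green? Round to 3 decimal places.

0.333

Under each hypothesis, the probability of the observed sequence is: P(data | r = 1) = (7/8)(6/7)(5/6)(1/5) = 1/8; P(data | r = 4) = (4/8)(3/7)(2/6)(4/5) = 2/35; P(data | r = 5) = (3/8)(2/7)(1/6)(5/5) = 1/56.
Weighting by the prior gives 1/3 · 1/8 = 1/24, 1/2 · 2/35 = 1/35, 1/6 · 1/56 = 1/336; summing to 41/560.
Normalising, the posterior is P(r = 1 | data) = 70/123, P(r = 4 | data) = 16/41, P(r = 5 | data) = 5/123.
Averaging over the posterior, P(green next | data) = (0)(70/123) + (3/4)(16/41) + (1)(5/123) = 1/3.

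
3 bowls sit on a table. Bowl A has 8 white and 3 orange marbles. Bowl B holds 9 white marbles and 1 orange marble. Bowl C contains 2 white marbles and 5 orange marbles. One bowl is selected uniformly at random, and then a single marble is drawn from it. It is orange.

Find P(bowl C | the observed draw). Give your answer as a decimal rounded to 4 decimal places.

0.6571

For each hypothesis, P(data | H) works out to: P(data | bowl A) = (3/11) = 3/11; P(data | bowl B) = (1/10) = 1/10; P(data | bowl C) = (5/7) = 5/7.
Multiplying each by its prior: 1/3 · 3/11 = 1/11, 1/3 · 1/10 = 1/30, 1/3 · 5/7 = 5/21; with total 279/770.
Hence P(bowl C | data) = (5/21) / (279/770) = 550/837.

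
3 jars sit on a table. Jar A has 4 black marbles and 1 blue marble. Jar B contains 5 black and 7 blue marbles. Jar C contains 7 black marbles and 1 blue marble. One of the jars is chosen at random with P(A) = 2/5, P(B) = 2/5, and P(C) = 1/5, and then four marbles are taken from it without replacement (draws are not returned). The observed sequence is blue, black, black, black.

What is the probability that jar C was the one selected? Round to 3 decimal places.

0.210

Under each hypothesis, the probability of the observed sequence is: P(data | jar A) = (1/5)(4/4)(3/3)(2/2) = 0.2; P(data | jar B) = (7/12)(5/11)(4/10)(3/9) = 0.035354; P(data | jar C) = (1/8)(7/7)(6/6)(5/5) = 0.125.
Multiplying each by its prior: 2/5 · 0.2 = 0.08, 2/5 · 0.035354 = 0.014141, 1/5 · 0.125 = 0.025; with total 0.11914.
By Bayes' rule, P(jar C | data) = (0.025) / (0.11914) = 0.20983.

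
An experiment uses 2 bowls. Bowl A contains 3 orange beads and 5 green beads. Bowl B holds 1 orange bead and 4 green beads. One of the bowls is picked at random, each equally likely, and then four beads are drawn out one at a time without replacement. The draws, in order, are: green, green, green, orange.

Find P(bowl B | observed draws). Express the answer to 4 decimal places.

0.6512

Compute the likelihood of the observed sequence for each case: P(data | bowl A) = (5/8)(4/7)(3/6)(3/5) = 3/28; P(data | bowl B) = (4/5)(3/4)(2/3)(1/2) = 1/5.
The prior-weighted likelihoods are 1/2 · 3/28 = 3/56, 1/2 · 1/5 = 1/10; summing to 43/280.
So P(bowl B | data) = (1/10) / (43/280) = 28/43.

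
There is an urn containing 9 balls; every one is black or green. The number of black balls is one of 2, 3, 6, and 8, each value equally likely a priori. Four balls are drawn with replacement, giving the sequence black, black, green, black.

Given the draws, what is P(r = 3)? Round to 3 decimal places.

Compute the likelihood of the observed sequence for each case: P(data | r = 2) = (2/9)(2/9)(7/9)(2/9) = 0.0085353; P(data | r = 3) = (3/9)(3/9)(6/9)(3/9) = 0.024691; P(data | r = 6) = (6/9)(6/9)(3/9)(6/9) = 0.098765; P(data | r = 8) = (8/9)(8/9)(1/9)(8/9) = 0.078037.
Weighting by the prior gives 1/4 · 0.0085353 = 0.0021338, 1/4 · 0.024691 = 0.0061728, 1/4 · 0.098765 = 0.024691, 1/4 · 0.078037 = 0.019509; summing to 0.052507.
So P(r = 3 | data) = (0.0061728) / (0.052507) = 0.11756.

0.118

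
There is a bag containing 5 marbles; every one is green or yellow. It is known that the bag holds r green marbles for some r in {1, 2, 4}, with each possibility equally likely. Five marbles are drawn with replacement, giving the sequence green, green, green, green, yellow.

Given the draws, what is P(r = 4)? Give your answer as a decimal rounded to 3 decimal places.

0.831

For each hypothesis, P(data | H) works out to: P(data | r = 1) = (1/5)(1/5)(1/5)(1/5)(4/5) = 0.00128; P(data | r = 2) = (2/5)(2/5)(2/5)(2/5)(3/5) = 0.01536; P(data | r = 4) = (4/5)(4/5)(4/5)(4/5)(1/5) = 0.08192.
Weighting by the prior gives 1/3 · 0.00128 = 0.00042667, 1/3 · 0.01536 = 0.00512, 1/3 · 0.08192 = 0.027307; these sum to 0.032853.
So P(r = 4 | data) = (0.027307) / (0.032853) = 0.83117.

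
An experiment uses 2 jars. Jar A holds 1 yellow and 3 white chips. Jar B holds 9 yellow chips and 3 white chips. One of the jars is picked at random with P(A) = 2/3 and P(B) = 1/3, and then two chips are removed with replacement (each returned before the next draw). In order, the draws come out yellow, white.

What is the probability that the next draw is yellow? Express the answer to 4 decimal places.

Under each hypothesis, the probability of the observed sequence is: P(data | jar A) = (1/4)(3/4) = 3/16; P(data | jar B) = (9/12)(3/12) = 3/16.
Weighting by the prior gives 2/3 · 3/16 = 1/8, 1/3 · 3/16 = 1/16; these sum to 3/16.
The posterior is then P(jar A | data) = 2/3, P(jar B | data) = 1/3.
The predictive probability is P(yellow next | data) = (1/4)(2/3) + (3/4)(1/3) = 5/12.

0.4167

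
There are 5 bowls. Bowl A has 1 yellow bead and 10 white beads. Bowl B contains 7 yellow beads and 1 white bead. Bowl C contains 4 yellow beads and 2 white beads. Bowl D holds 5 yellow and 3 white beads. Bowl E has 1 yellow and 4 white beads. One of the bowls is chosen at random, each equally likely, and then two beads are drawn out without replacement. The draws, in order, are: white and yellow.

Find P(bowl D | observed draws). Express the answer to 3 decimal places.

0.282

Compute the likelihood of the observed sequence for each case: P(data | bowl A) = (10/11)(1/10) = 0.090909; P(data | bowl B) = (1/8)(7/7) = 0.125; P(data | bowl C) = (2/6)(4/5) = 0.26667; P(data | bowl D) = (3/8)(5/7) = 0.26786; P(data | bowl E) = (4/5)(1/4) = 0.2.
Weighting by the prior gives 1/5 · 0.090909 = 0.018182, 1/5 · 0.125 = 0.025, 1/5 · 0.26667 = 0.053333, 1/5 · 0.26786 = 0.053571, 1/5 · 0.2 = 0.04; summing to 0.19009.
By Bayes' rule, P(bowl D | data) = (0.053571) / (0.19009) = 0.28183.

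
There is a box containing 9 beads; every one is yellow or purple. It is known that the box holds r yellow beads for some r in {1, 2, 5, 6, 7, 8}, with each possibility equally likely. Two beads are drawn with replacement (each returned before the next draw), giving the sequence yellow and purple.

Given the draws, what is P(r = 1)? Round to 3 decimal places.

0.098

For each hypothesis, P(data | H) works out to: P(data | r = 1) = (1/9)(8/9) = 8/81; P(data | r = 2) = (2/9)(7/9) = 14/81; P(data | r = 5) = (5/9)(4/9) = 20/81; P(data | r = 6) = (6/9)(3/9) = 2/9; P(data | r = 7) = (7/9)(2/9) = 14/81; P(data | r = 8) = (8/9)(1/9) = 8/81.
Multiplying each by its prior: 1/6 · 8/81 = 4/243, 1/6 · 14/81 = 7/243, 1/6 · 20/81 = 10/243, 1/6 · 2/9 = 1/27, 1/6 · 14/81 = 7/243, 1/6 · 8/81 = 4/243; with total 41/243.
Therefore the posterior P(r = 1 | data) = (4/243) / (41/243) = 4/41.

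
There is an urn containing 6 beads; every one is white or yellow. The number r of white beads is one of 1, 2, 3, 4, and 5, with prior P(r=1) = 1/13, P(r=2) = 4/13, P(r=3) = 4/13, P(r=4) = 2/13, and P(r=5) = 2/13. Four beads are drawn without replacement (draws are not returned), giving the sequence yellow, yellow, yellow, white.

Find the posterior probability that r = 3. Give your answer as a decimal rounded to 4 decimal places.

0.2222

For each hypothesis, P(data | H) works out to: P(data | r = 1) = (5/6)(4/5)(3/4)(1/3) = 1/6; P(data | r = 2) = (4/6)(3/5)(2/4)(2/3) = 2/15; P(data | r = 3) = (3/6)(2/5)(1/4)(3/3) = 1/20; P(data | r = 4) = (2/6)(1/5)(0/4) = 0; P(data | r = 5) = (1/6)(0/5) = 0.
The prior-weighted likelihoods are 1/13 · 1/6 = 1/78, 4/13 · 2/15 = 8/195, 4/13 · 1/20 = 1/65, 2/13 · 0 = 0, 2/13 · 0 = 0; these sum to 9/130.
Hence P(r = 3 | data) = (1/65) / (9/130) = 2/9.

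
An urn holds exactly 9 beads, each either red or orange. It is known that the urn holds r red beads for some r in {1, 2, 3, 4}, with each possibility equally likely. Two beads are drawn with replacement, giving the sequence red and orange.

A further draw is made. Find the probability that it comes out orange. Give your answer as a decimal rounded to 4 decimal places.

0.6852

The likelihood of the observed sequence under each hypothesis: P(data | r = 1) = (1/9)(8/9) = 8/81; P(data | r = 2) = (2/9)(7/9) = 14/81; P(data | r = 3) = (3/9)(6/9) = 2/9; P(data | r = 4) = (4/9)(5/9) = 20/81.
Weighting by the prior gives 1/4 · 8/81 = 2/81, 1/4 · 14/81 = 7/162, 1/4 · 2/9 = 1/18, 1/4 · 20/81 = 5/81; with total 5/27.
The posterior is then P(r = 1 | data) = 2/15, P(r = 2 | data) = 7/30, P(r = 3 | data) = 3/10, P(r = 4 | data) = 1/3.
Averaging over the posterior, P(orange next | data) = (8/9)(2/15) + (7/9)(7/30) + (2/3)(3/10) + (5/9)(1/3) = 37/54.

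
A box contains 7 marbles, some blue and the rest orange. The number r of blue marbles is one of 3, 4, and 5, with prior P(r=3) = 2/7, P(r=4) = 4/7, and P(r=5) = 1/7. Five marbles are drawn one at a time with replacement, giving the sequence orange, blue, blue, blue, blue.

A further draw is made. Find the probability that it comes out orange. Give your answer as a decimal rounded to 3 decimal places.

0.411

Under each hypothesis, the probability of the observed sequence is: P(data | r = 3) = (4/7)(3/7)(3/7)(3/7)(3/7) = 0.019278; P(data | r = 4) = (3/7)(4/7)(4/7)(4/7)(4/7) = 0.045695; P(data | r = 5) = (2/7)(5/7)(5/7)(5/7)(5/7) = 0.074374.
Weighting by the prior gives 2/7 · 0.019278 = 0.0055079, 4/7 · 0.045695 = 0.026112, 1/7 · 0.074374 = 0.010625; with total 0.042244.
Dividing through by the total gives posterior P(r = 3 | data) = 0.13038, P(r = 4 | data) = 0.61811, P(r = 5 | data) = 0.25151.
So P(orange next | data) = Σ P(orange next | H) P(H | data) = (4/7)(0.13038) + (3/7)(0.61811) + (2/7)(0.25151) = 0.41127.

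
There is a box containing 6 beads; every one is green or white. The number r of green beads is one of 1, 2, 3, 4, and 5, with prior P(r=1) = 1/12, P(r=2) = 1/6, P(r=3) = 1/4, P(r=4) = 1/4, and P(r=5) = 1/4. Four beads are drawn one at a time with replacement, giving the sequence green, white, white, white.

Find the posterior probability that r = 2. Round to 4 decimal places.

0.3483

Under each hypothesis, the probability of the observed sequence is: P(data | r = 1) = (1/6)(5/6)(5/6)(5/6) = 0.096451; P(data | r = 2) = (2/6)(4/6)(4/6)(4/6) = 0.098765; P(data | r = 3) = (3/6)(3/6)(3/6)(3/6) = 0.0625; P(data | r = 4) = (4/6)(2/6)(2/6)(2/6) = 0.024691; P(data | r = 5) = (5/6)(1/6)(1/6)(1/6) = 0.003858.
Weighting by the prior gives 1/12 · 0.096451 = 0.0080376, 1/6 · 0.098765 = 0.016461, 1/4 · 0.0625 = 0.015625, 1/4 · 0.024691 = 0.0061728, 1/4 · 0.003858 = 0.00096451; with total 0.047261.
Hence P(r = 2 | data) = (0.016461) / (0.047261) = 0.3483.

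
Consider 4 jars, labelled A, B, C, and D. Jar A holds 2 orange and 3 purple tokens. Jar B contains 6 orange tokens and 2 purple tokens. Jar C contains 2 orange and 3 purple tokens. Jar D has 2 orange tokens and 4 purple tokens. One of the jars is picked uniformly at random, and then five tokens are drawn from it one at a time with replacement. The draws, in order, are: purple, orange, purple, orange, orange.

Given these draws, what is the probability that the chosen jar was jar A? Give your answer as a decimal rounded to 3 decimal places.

Compute the likelihood of the observed sequence for each case: P(data | jar A) = (3/5)(2/5)(3/5)(2/5)(2/5) = 0.02304; P(data | jar B) = (2/8)(6/8)(2/8)(6/8)(6/8) = 0.026367; P(data | jar C) = (3/5)(2/5)(3/5)(2/5)(2/5) = 0.02304; P(data | jar D) = (4/6)(2/6)(4/6)(2/6)(2/6) = 0.016461.
Weighting by the prior gives 1/4 · 0.02304 = 0.00576, 1/4 · 0.026367 = 0.0065918, 1/4 · 0.02304 = 0.00576, 1/4 · 0.016461 = 0.0041152; these sum to 0.022227.
Hence P(jar A | data) = (0.00576) / (0.022227) = 0.25914.

0.259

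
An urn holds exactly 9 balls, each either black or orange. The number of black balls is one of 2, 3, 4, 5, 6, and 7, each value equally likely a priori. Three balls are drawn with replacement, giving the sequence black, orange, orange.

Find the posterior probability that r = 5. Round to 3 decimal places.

For each hypothesis, P(data | H) works out to: P(data | r = 2) = (2/9)(7/9)(7/9) = 0.13443; P(data | r = 3) = (3/9)(6/9)(6/9) = 0.14815; P(data | r = 4) = (4/9)(5/9)(5/9) = 0.13717; P(data | r = 5) = (5/9)(4/9)(4/9) = 0.10974; P(data | r = 6) = (6/9)(3/9)(3/9) = 0.074074; P(data | r = 7) = (7/9)(2/9)(2/9) = 0.038409.
Multiplying each by its prior: 1/6 · 0.13443 = 0.022405, 1/6 · 0.14815 = 0.024691, 1/6 · 0.13717 = 0.022862, 1/6 · 0.10974 = 0.01829, 1/6 · 0.074074 = 0.012346, 1/6 · 0.038409 = 0.0064015; summing to 0.107.
So P(r = 5 | data) = (0.01829) / (0.107) = 0.17094.

0.171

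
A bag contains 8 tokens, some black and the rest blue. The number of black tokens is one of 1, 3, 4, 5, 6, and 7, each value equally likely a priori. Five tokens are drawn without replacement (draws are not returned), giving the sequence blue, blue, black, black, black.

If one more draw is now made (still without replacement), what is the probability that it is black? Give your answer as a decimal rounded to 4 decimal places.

0.5714

For each hypothesis, P(data | H) works out to: P(data | r = 1) = (7/8)(6/7)(1/6)(0/5) = 0; P(data | r = 3) = (5/8)(4/7)(3/6)(2/5)(1/4) = 1/56; P(data | r = 4) = (4/8)(3/7)(4/6)(3/5)(2/4) = 3/70; P(data | r = 5) = (3/8)(2/7)(5/6)(4/5)(3/4) = 3/56; P(data | r = 6) = (2/8)(1/7)(6/6)(5/5)(4/4) = 1/28; P(data | r = 7) = (1/8)(0/7) = 0.
Multiplying each by its prior: 1/6 · 0 = 0, 1/6 · 1/56 = 1/336, 1/6 · 3/70 = 1/140, 1/6 · 3/56 = 1/112, 1/6 · 1/28 = 1/168, 1/6 · 0 = 0; with total 1/40.
The posterior is then P(r = 1 | data) = 0, P(r = 3 | data) = 5/42, P(r = 4 | data) = 2/7, P(r = 5 | data) = 5/14, P(r = 6 | data) = 5/21, P(r = 7 | data) = 0.
Averaging over the posterior, P(black next | data) = (0)(5/42) + (1/3)(2/7) + (2/3)(5/14) + (1)(5/21) = 4/7.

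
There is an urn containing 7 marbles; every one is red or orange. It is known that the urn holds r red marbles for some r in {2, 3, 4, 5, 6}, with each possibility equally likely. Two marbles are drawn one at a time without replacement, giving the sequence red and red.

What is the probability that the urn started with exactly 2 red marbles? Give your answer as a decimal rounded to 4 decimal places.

0.0286

For each hypothesis, P(data | H) works out to: P(data | r = 2) = (2/7)(1/6) = 1/21; P(data | r = 3) = (3/7)(2/6) = 1/7; P(data | r = 4) = (4/7)(3/6) = 2/7; P(data | r = 5) = (5/7)(4/6) = 10/21; P(data | r = 6) = (6/7)(5/6) = 5/7.
The prior-weighted likelihoods are 1/5 · 1/21 = 1/105, 1/5 · 1/7 = 1/35, 1/5 · 2/7 = 2/35, 1/5 · 10/21 = 2/21, 1/5 · 5/7 = 1/7; these sum to 1/3.
So P(r = 2 | data) = (1/105) / (1/3) = 1/35.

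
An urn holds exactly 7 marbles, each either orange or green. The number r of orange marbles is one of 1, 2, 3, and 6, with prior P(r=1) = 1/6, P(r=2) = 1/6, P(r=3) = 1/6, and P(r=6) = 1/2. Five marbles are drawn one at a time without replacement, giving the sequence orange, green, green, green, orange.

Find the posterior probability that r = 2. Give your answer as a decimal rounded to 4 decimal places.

Compute the likelihood of the observed sequence for each case: P(data | r = 1) = (1/7)(6/6)(5/5)(4/4)(0/3) = 0; P(data | r = 2) = (2/7)(5/6)(4/5)(3/4)(1/3) = 1/21; P(data | r = 3) = (3/7)(4/6)(3/5)(2/4)(2/3) = 2/35; P(data | r = 6) = (6/7)(1/6)(0/5) = 0.
Weighting by the prior gives 1/6 · 0 = 0, 1/6 · 1/21 = 1/126, 1/6 · 2/35 = 1/105, 1/2 · 0 = 0; these sum to 11/630.
By Bayes' rule, P(r = 2 | data) = (1/126) / (11/630) = 5/11.

0.4545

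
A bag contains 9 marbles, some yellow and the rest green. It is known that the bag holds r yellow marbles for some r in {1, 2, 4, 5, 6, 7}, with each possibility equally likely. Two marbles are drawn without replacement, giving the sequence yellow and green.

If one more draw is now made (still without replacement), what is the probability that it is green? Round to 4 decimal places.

0.5015

Compute the likelihood of the observed sequence for each case: P(data | r = 1) = (1/9)(8/8) = 1/9; P(data | r = 2) = (2/9)(7/8) = 7/36; P(data | r = 4) = (4/9)(5/8) = 5/18; P(data | r = 5) = (5/9)(4/8) = 5/18; P(data | r = 6) = (6/9)(3/8) = 1/4; P(data | r = 7) = (7/9)(2/8) = 7/36.
Weighting by the prior gives 1/6 · 1/9 = 1/54, 1/6 · 7/36 = 7/216, 1/6 · 5/18 = 5/108, 1/6 · 5/18 = 5/108, 1/6 · 1/4 = 1/24, 1/6 · 7/36 = 7/216; summing to 47/216.
Normalising, the posterior is P(r = 1 | data) = 4/47, P(r = 2 | data) = 7/47, P(r = 4 | data) = 10/47, P(r = 5 | data) = 10/47, P(r = 6 | data) = 9/47, P(r = 7 | data) = 7/47.
Averaging over the posterior, P(green next | data) = (1)(4/47) + (6/7)(7/47) + (4/7)(10/47) + (3/7)(10/47) + (2/7)(9/47) + (1/7)(7/47) = 165/329.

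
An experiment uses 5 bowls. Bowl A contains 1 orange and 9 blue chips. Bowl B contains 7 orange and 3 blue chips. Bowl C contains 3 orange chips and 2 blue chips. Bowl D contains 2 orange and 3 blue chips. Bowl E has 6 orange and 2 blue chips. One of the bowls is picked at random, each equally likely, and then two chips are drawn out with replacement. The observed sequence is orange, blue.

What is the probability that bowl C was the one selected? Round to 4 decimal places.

0.2481

Compute the likelihood of the observed sequence for each case: P(data | bowl A) = (1/10)(9/10) = 0.09; P(data | bowl B) = (7/10)(3/10) = 0.21; P(data | bowl C) = (3/5)(2/5) = 0.24; P(data | bowl D) = (2/5)(3/5) = 0.24; P(data | bowl E) = (6/8)(2/8) = 0.1875.
The prior-weighted likelihoods are 1/5 · 0.09 = 0.018, 1/5 · 0.21 = 0.042, 1/5 · 0.24 = 0.048, 1/5 · 0.24 = 0.048, 1/5 · 0.1875 = 0.0375; these sum to 0.1935.
By Bayes' rule, P(bowl C | data) = (0.048) / (0.1935) = 0.24806.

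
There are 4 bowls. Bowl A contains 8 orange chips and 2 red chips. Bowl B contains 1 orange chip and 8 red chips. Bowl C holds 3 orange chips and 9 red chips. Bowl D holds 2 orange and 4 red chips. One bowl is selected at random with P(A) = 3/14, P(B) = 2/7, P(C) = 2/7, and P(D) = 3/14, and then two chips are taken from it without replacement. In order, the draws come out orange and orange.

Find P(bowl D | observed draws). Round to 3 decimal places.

0.089

Under each hypothesis, the probability of the observed sequence is: P(data | bowl A) = (8/10)(7/9) = 28/45; P(data | bowl B) = (1/9)(0/8) = 0; P(data | bowl C) = (3/12)(2/11) = 1/22; P(data | bowl D) = (2/6)(1/5) = 1/15.
Multiplying each by its prior: 3/14 · 28/45 = 2/15, 2/7 · 0 = 0, 2/7 · 1/22 = 1/77, 3/14 · 1/15 = 1/70; with total 53/330.
Hence P(bowl D | data) = (1/70) / (53/330) = 33/371.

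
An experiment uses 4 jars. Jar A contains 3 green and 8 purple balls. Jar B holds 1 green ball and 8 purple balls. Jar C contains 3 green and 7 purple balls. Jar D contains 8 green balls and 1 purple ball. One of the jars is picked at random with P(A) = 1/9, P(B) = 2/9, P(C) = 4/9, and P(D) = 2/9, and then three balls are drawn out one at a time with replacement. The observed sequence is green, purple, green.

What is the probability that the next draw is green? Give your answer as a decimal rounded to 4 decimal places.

The likelihood of the observed sequence under each hypothesis: P(data | jar A) = (3/11)(8/11)(3/11) = 0.054095; P(data | jar B) = (1/9)(8/9)(1/9) = 0.010974; P(data | jar C) = (3/10)(7/10)(3/10) = 0.063; P(data | jar D) = (8/9)(1/9)(8/9) = 0.087791.
The prior-weighted likelihoods are 1/9 · 0.054095 = 0.0060105, 2/9 · 0.010974 = 0.0024387, 4/9 · 0.063 = 0.028, 2/9 · 0.087791 = 0.019509; summing to 0.055958.
The posterior is then P(jar A | data) = 0.10741, P(jar B | data) = 0.04358, P(jar C | data) = 0.50037, P(jar D | data) = 0.34864.
So P(green next | data) = Σ P(green next | H) P(H | data) = (3/11)(0.10741) + (1/9)(0.04358) + (3/10)(0.50037) + (8/9)(0.34864) = 0.49415.

0.4941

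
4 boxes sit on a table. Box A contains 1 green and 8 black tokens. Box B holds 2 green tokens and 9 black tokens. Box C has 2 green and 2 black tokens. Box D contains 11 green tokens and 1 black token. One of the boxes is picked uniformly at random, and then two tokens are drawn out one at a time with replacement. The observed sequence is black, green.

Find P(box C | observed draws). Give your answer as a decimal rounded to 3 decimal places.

Compute the likelihood of the observed sequence for each case: P(data | box A) = (8/9)(1/9) = 0.098765; P(data | box B) = (9/11)(2/11) = 0.14876; P(data | box C) = (2/4)(2/4) = 0.25; P(data | box D) = (1/12)(11/12) = 0.076389.
Weighting by the prior gives 1/4 · 0.098765 = 0.024691, 1/4 · 0.14876 = 0.03719, 1/4 · 0.25 = 0.0625, 1/4 · 0.076389 = 0.019097; with total 0.14348.
Hence P(box C | data) = (0.0625) / (0.14348) = 0.4356.

0.436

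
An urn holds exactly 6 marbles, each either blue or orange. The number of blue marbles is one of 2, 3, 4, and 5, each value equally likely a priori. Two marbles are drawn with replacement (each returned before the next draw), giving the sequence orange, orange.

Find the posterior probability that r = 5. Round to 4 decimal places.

0.0333

For each hypothesis, P(data | H) works out to: P(data | r = 2) = (4/6)(4/6) = 4/9; P(data | r = 3) = (3/6)(3/6) = 1/4; P(data | r = 4) = (2/6)(2/6) = 1/9; P(data | r = 5) = (1/6)(1/6) = 1/36.
Multiplying each by its prior: 1/4 · 4/9 = 1/9, 1/4 · 1/4 = 1/16, 1/4 · 1/9 = 1/36, 1/4 · 1/36 = 1/144; these sum to 5/24.
Therefore the posterior P(r = 5 | data) = (1/144) / (5/24) = 1/30.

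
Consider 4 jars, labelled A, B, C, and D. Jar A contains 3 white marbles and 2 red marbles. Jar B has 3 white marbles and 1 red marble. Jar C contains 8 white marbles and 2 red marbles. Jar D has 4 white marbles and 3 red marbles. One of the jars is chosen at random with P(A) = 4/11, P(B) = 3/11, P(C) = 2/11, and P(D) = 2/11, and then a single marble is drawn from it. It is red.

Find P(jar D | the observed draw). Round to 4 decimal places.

Compute the likelihood of this draw for each case: P(data | jar A) = (2/5) = 2/5; P(data | jar B) = (1/4) = 1/4; P(data | jar C) = (2/10) = 1/5; P(data | jar D) = (3/7) = 3/7.
Weighting by the prior gives 4/11 · 2/5 = 8/55, 3/11 · 1/4 = 3/44, 2/11 · 1/5 = 2/55, 2/11 · 3/7 = 6/77; with total 101/308.
Hence P(jar D | data) = (6/77) / (101/308) = 24/101.

0.2376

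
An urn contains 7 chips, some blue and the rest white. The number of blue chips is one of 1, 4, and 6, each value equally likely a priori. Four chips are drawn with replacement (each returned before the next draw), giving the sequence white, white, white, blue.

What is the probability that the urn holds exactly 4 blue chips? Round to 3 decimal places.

0.327

For each hypothesis, P(data | H) works out to: P(data | r = 1) = (6/7)(6/7)(6/7)(1/7) = 0.089963; P(data | r = 4) = (3/7)(3/7)(3/7)(4/7) = 0.044981; P(data | r = 6) = (1/7)(1/7)(1/7)(6/7) = 0.002499.
Multiplying each by its prior: 1/3 · 0.089963 = 0.029988, 1/3 · 0.044981 = 0.014994, 1/3 · 0.002499 = 0.00083299; with total 0.045814.
Hence P(r = 4 | data) = (0.014994) / (0.045814) = 0.32727.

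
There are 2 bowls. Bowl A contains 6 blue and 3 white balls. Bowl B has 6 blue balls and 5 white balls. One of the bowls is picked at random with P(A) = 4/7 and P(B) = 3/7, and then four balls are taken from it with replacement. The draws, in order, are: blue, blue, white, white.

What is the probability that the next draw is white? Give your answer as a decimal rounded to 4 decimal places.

Compute the likelihood of the observed sequence for each case: P(data | bowl A) = (6/9)(6/9)(3/9)(3/9) = 0.049383; P(data | bowl B) = (6/11)(6/11)(5/11)(5/11) = 0.061471.
Weighting by the prior gives 4/7 · 0.049383 = 0.028219, 3/7 · 0.061471 = 0.026345; these sum to 0.054563.
Dividing through by the total gives posterior P(bowl A | data) = 0.51717, P(bowl B | data) = 0.48283.
The predictive probability is P(white next | data) = (1/3)(0.51717) + (5/11)(0.48283) = 0.39186.

0.3919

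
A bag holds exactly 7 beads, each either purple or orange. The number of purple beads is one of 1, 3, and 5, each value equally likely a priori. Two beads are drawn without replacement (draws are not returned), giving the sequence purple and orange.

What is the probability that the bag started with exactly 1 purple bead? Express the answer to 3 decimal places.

Compute the likelihood of the observed sequence for each case: P(data | r = 1) = (1/7)(6/6) = 1/7; P(data | r = 3) = (3/7)(4/6) = 2/7; P(data | r = 5) = (5/7)(2/6) = 5/21.
Multiplying each by its prior: 1/3 · 1/7 = 1/21, 1/3 · 2/7 = 2/21, 1/3 · 5/21 = 5/63; with total 2/9.
Therefore the posterior P(r = 1 | data) = (1/21) / (2/9) = 3/14.

0.214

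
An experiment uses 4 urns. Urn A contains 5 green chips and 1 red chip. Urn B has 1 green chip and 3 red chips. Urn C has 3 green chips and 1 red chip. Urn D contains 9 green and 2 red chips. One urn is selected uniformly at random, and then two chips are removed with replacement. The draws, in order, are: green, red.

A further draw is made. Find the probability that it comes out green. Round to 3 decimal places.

Under each hypothesis, the probability of the observed sequence is: P(data | urn A) = (5/6)(1/6) = 0.13889; P(data | urn B) = (1/4)(3/4) = 0.1875; P(data | urn C) = (3/4)(1/4) = 0.1875; P(data | urn D) = (9/11)(2/11) = 0.14876.
The prior-weighted likelihoods are 1/4 · 0.13889 = 0.034722, 1/4 · 0.1875 = 0.046875, 1/4 · 0.1875 = 0.046875, 1/4 · 0.14876 = 0.03719; with total 0.16566.
Dividing through by the total gives posterior P(urn A | data) = 0.2096, P(urn B | data) = 0.28296, P(urn C | data) = 0.28296, P(urn D | data) = 0.22449.
So P(green next | data) = Σ P(green next | H) P(H | data) = (5/6)(0.2096) + (1/4)(0.28296) + (3/4)(0.28296) + (9/11)(0.22449) = 0.6413.

0.641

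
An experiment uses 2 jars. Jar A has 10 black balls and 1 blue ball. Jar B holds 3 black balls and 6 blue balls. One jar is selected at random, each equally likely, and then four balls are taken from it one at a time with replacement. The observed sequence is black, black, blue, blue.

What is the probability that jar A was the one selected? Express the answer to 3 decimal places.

0.122

Compute the likelihood of the observed sequence for each case: P(data | jar A) = (10/11)(10/11)(1/11)(1/11) = 0.0068301; P(data | jar B) = (3/9)(3/9)(6/9)(6/9) = 0.049383.
Multiplying each by its prior: 1/2 · 0.0068301 = 0.0034151, 1/2 · 0.049383 = 0.024691; with total 0.028106.
By Bayes' rule, P(jar A | data) = (0.0034151) / (0.028106) = 0.1215.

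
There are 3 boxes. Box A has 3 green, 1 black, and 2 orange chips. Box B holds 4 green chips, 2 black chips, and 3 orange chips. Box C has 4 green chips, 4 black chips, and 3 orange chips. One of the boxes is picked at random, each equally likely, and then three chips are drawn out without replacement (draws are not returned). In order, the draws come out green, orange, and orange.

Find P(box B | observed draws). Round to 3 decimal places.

Compute the likelihood of the observed sequence for each case: P(data | box A) = (3/6)(2/5)(1/4) = 0.05; P(data | box B) = (4/9)(3/8)(2/7) = 0.047619; P(data | box C) = (4/11)(3/10)(2/9) = 0.024242.
Weighting by the prior gives 1/3 · 0.05 = 0.016667, 1/3 · 0.047619 = 0.015873, 1/3 · 0.024242 = 0.0080808; summing to 0.04062.
Therefore the posterior P(box B | data) = (0.015873) / (0.04062) = 0.39076.

0.391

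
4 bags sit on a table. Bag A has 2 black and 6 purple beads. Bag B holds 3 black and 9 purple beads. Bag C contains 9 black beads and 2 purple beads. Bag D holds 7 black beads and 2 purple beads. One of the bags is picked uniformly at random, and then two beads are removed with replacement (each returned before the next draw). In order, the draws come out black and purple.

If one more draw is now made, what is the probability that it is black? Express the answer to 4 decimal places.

Compute the likelihood of the observed sequence for each case: P(data | bag A) = (2/8)(6/8) = 0.1875; P(data | bag B) = (3/12)(9/12) = 0.1875; P(data | bag C) = (9/11)(2/11) = 0.14876; P(data | bag D) = (7/9)(2/9) = 0.17284.
Multiplying each by its prior: 1/4 · 0.1875 = 0.046875, 1/4 · 0.1875 = 0.046875, 1/4 · 0.14876 = 0.03719, 1/4 · 0.17284 = 0.04321; summing to 0.17415.
Dividing through by the total gives posterior P(bag A | data) = 0.26916, P(bag B | data) = 0.26916, P(bag C | data) = 0.21355, P(bag D | data) = 0.24812.
Averaging over the posterior, P(black next | data) = (1/4)(0.26916) + (1/4)(0.26916) + (9/11)(0.21355) + (7/9)(0.24812) = 0.50229.

0.5023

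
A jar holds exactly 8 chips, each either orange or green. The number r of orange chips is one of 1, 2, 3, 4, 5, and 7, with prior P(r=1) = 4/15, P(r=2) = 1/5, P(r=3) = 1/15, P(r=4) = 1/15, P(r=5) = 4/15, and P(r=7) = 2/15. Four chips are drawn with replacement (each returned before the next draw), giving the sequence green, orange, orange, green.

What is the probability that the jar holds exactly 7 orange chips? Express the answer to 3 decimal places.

0.047

Under each hypothesis, the probability of the observed sequence is: P(data | r = 1) = (7/8)(1/8)(1/8)(7/8) = 0.011963; P(data | r = 2) = (6/8)(2/8)(2/8)(6/8) = 0.035156; P(data | r = 3) = (5/8)(3/8)(3/8)(5/8) = 0.054932; P(data | r = 4) = (4/8)(4/8)(4/8)(4/8) = 0.0625; P(data | r = 5) = (3/8)(5/8)(5/8)(3/8) = 0.054932; P(data | r = 7) = (1/8)(7/8)(7/8)(1/8) = 0.011963.
Weighting by the prior gives 4/15 · 0.011963 = 0.0031901, 1/5 · 0.035156 = 0.0070313, 1/15 · 0.054932 = 0.0036621, 1/15 · 0.0625 = 0.0041667, 4/15 · 0.054932 = 0.014648, 2/15 · 0.011963 = 0.0015951; these sum to 0.034294.
By Bayes' rule, P(r = 7 | data) = (0.0015951) / (0.034294) = 0.046512.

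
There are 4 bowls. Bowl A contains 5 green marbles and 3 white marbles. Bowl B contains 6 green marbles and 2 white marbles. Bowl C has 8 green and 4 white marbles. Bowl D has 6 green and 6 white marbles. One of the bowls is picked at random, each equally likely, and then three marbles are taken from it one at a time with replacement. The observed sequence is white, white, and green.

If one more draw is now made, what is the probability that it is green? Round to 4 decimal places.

0.6050

The likelihood of the observed sequence under each hypothesis: P(data | bowl A) = (3/8)(3/8)(5/8) = 0.087891; P(data | bowl B) = (2/8)(2/8)(6/8) = 0.046875; P(data | bowl C) = (4/12)(4/12)(8/12) = 0.074074; P(data | bowl D) = (6/12)(6/12)(6/12) = 0.125.
Multiplying each by its prior: 1/4 · 0.087891 = 0.021973, 1/4 · 0.046875 = 0.011719, 1/4 · 0.074074 = 0.018519, 1/4 · 0.125 = 0.03125; with total 0.08346.
Dividing through by the total gives posterior P(bowl A | data) = 0.26327, P(bowl B | data) = 0.14041, P(bowl C | data) = 0.22189, P(bowl D | data) = 0.37443.
So P(green next | data) = Σ P(green next | H) P(H | data) = (5/8)(0.26327) + (3/4)(0.14041) + (2/3)(0.22189) + (1/2)(0.37443) = 0.60499.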